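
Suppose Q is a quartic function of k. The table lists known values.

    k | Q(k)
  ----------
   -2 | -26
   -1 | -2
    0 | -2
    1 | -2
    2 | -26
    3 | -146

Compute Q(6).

-2522

Write Q(k) = ak^4 + bk³ + ck² + dk + e; the 6 given values yield a linear system in the 5 coefficients.
Solving, Q(k) = -2k^4 + 2k² - 2.
Then Q(6) = -2522.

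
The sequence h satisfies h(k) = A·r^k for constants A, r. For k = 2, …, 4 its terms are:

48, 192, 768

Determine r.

4

Consecutive ratio: 192/48 = 4, and 768/192 = 4, so r = 4.
Then A·4^2 = 48 gives A = 3, and h(k) = 3·4^k.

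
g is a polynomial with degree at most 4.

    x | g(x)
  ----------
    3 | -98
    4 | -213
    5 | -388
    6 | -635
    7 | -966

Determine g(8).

First differences: -115, -175, -247, -331. Second differences: -60, -72, -84. Third differences: -12, -12.
Level-3 differences are constant, so g has degree 3.
Fitting a degree-3 polynomial gives g(x) = -2x³ - 6x² + x + 7.
Then g(8) = -1393.

-1393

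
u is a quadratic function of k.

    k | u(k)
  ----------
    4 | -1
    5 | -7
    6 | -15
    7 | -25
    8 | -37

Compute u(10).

-67

First differences: -6, -8, -10, -12. Second differences: -2, -2, -2.
Level-2 differences are constant, so u has degree 2.
Fitting a degree-2 polynomial gives u(k) = -k² + 3k + 3.
Then u(10) = -67.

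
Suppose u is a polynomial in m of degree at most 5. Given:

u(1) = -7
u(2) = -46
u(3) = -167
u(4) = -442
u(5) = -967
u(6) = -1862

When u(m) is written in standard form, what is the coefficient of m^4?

-1

First differences: -39, -121, -275, -525, -895. Second differences: -82, -154, -250, -370. Third differences: -72, -96, -120. Fourth differences: -24, -24.
Level-4 differences are constant, so u has degree 4.
Fitting a degree-4 polynomial gives u(m) = -m^4 - 2m³ - 4m² + 2m - 2.
The coefficient of m^4 is -1.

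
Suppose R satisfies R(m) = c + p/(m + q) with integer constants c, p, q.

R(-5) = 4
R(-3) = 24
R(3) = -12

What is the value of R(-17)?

-4

(R(m) − c)(m + q) = p for each data point; the three points give a linear system in c and q, then p follows.
Solving: c = -6, q = 2, p = -30, so R(m) = -6 − 30/(m + 2).
Then R(-17) = -6 − 30/(-15) = -4.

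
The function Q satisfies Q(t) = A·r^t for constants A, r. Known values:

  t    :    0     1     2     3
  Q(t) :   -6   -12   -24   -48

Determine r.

2

Consecutive ratio: -12/(-6) = 2, and -24/(-12) = 2, so r = 2.
Then A·2^0 = -6 gives A = -6, and Q(t) = -6·2^t.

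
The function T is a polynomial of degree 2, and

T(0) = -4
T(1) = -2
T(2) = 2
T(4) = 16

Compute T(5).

26

Write T(n) = an² + bn + c; the 4 given values yield a linear system in the 3 coefficients.
Solving, T(n) = n² + n - 4.
Then T(5) = 26.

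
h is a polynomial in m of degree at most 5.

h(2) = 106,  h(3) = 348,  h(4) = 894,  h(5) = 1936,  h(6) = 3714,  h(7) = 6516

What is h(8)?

10678

First differences: 242, 546, 1042, 1778, 2802. Second differences: 304, 496, 736, 1024. Third differences: 192, 240, 288. Fourth differences: 48, 48.
Level-4 differences are constant, so h has degree 4.
Extending the table by one column gives the next first difference 4162, so h(8) = 6516 + 4162 = 10678.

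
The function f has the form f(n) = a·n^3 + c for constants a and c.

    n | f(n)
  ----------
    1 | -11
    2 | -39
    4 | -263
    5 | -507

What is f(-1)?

From f(1) = -11 and f(2) = -39: 1a + c = -11 and 8a + c = -39.
Subtracting: 7a = -28, so a = -4; then c = -11 − (-4)·1 = -7.
So f(n) = -4n³ − 7, and f(-1) = -3.

-3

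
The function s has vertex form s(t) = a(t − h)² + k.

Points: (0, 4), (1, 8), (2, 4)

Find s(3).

-8

First differences 4, -4; second difference -8 = 2a, so a = -4.
Expanding, the t-coefficient is −2ah = 8h; matching it to the data gives h = 1, and then k = 8.
So s(t) = -4(t − 1)² + 8.
s(3) = -4·2² + 8 = -8.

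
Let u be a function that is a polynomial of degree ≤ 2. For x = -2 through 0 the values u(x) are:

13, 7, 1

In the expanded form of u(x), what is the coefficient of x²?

Write u(x) = ax² + bx + c; the 3 given values yield a linear system in the 3 coefficients.
Solving, the leading coefficient vanishes, and u(x) = -6x + 1.
The coefficient of x² is 0.

0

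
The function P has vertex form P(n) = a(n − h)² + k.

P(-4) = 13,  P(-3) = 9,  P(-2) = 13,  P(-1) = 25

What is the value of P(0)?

45

First differences -4, 4, 12; second difference 8 = 2a, so a = 4.
Expanding, the n-coefficient is −2ah = -8h; matching it to the data gives h = -3, and then k = 9.
So P(n) = 4(n + 3)² + 9.
P(0) = 4·3² + 9 = 45.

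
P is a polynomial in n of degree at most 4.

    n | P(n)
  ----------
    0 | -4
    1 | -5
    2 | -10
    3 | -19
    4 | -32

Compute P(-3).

-25

First differences: -1, -5, -9, -13. Second differences: -4, -4, -4.
Level-2 differences are constant, so P has degree 2.
Fitting a degree-2 polynomial gives P(n) = -2n² + n - 4.
Then P(-3) = -25.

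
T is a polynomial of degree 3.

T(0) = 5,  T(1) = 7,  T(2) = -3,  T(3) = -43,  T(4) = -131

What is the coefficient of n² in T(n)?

First differences: 2, -10, -40, -88. Second differences: -12, -30, -48. Third differences: -18, -18.
Level-3 differences are constant, so T has degree 3.
Fitting a degree-3 polynomial gives T(n) = -3n³ + 3n² + 2n + 5.
The coefficient of n² is 3.

3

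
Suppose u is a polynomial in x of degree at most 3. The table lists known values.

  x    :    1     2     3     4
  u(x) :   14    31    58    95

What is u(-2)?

23

Write u(x) = ax³ + bx² + cx + d; the 4 given values yield a linear system in the 4 coefficients.
Solving, the leading coefficient vanishes, and u(x) = 5x² + 2x + 7.
Then u(-2) = 23.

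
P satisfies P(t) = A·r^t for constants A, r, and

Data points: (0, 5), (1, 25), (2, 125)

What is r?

Consecutive ratio: 25/5 = 5, and 125/25 = 5, so r = 5.
Then A·5^0 = 5 gives A = 5, and P(t) = 5·5^t.

5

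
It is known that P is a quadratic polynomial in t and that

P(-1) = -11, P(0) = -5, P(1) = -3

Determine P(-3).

-35

Write P(t) = at² + bt + c; the 3 given values yield a linear system in the 3 coefficients.
Solving, P(t) = -2t² + 4t - 5.
Then P(-3) = -35.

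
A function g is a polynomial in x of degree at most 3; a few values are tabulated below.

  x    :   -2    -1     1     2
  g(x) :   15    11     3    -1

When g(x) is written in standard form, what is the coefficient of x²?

0

Write g(x) = ax³ + bx² + cx + d; the 4 given values yield a linear system in the 4 coefficients.
Solving, the top 2 coefficients vanish, and g(x) = -4x + 7.
The coefficient of x² is 0.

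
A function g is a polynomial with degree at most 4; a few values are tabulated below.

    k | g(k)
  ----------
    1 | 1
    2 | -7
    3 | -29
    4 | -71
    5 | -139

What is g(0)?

First differences: -8, -22, -42, -68. Second differences: -14, -20, -26. Third differences: -6, -6.
Level-3 differences are constant, so g has degree 3.
Fitting a degree-3 polynomial gives g(k) = -k³ - k² + 2k + 1.
The constant term is g(0) = 1.

1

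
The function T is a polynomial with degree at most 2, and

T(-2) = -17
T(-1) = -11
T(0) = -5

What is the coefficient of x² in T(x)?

0

Write T(x) = ax² + bx + c; the 3 given values yield a linear system in the 3 coefficients.
Solving, the leading coefficient vanishes, and T(x) = 6x - 5.
The coefficient of x² is 0.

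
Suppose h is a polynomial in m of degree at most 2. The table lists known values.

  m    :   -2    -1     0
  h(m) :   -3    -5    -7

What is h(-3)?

-1

First differences: -2, -2.
Level-1 differences are constant, so h has degree 1.
Fitting a degree-1 polynomial gives h(m) = -2m - 7.
Then h(-3) = -1.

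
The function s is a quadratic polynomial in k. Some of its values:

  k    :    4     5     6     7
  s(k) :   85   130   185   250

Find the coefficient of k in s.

First differences: 45, 55, 65. Second differences: 10, 10.
Level-2 differences are constant, so s has degree 2.
Fitting a degree-2 polynomial gives s(k) = 5k² + 5.
The coefficient of k is 0.

0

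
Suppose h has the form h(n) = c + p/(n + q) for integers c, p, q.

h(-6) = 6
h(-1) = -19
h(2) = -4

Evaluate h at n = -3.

21

(h(n) − c)(n + q) = p for each data point; the three points give a linear system in c and q, then p follows.
Solving: c = 1, q = 2, p = -20, so h(n) = 1 − 20/(n + 2).
Then h(-3) = 1 − 20/(-1) = 21.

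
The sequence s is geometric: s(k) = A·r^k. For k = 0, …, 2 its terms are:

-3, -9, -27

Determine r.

Consecutive ratio: -9/(-3) = 3, and -27/(-9) = 3, so r = 3.
Then A·3^0 = -3 gives A = -3, and s(k) = -3·3^k.

3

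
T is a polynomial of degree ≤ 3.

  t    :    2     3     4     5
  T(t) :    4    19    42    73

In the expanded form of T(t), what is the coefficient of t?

-5

First differences: 15, 23, 31. Second differences: 8, 8.
Level-2 differences are constant, so T has degree 2.
Fitting a degree-2 polynomial gives T(t) = 4t² - 5t - 2.
The coefficient of t is -5.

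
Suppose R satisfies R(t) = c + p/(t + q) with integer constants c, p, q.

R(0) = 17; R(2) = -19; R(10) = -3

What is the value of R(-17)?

0

(R(t) − c)(t + q) = p for each data point; the three points give a linear system in c and q, then p follows.
Solving: c = -1, q = -1, p = -18, so R(t) = -1 − 18/(t − 1).
Then R(-17) = -1 − 18/(-18) = 0.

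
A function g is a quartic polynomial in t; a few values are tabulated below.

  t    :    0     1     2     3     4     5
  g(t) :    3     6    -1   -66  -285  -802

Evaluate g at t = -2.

-81

Write g(t) = at^4 + bt³ + ct² + dt + e; the 6 given values yield a linear system in the 5 coefficients.
Solving, g(t) = -2t^4 + 4t³ - 3t² + 4t + 3.
Then g(-2) = -81.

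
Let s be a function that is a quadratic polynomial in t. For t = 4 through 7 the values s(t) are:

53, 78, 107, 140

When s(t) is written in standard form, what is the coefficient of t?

7

First differences: 25, 29, 33. Second differences: 4, 4.
Level-2 differences are constant, so s has degree 2.
Fitting a degree-2 polynomial gives s(t) = 2t² + 7t - 7.
The coefficient of t is 7.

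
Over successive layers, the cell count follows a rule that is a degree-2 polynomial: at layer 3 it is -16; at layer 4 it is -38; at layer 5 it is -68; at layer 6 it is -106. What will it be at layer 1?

4

Write the value at n as T(n).
First differences: -22, -30, -38. Second differences: -8, -8.
Level-2 differences are constant, so T has degree 2.
Fitting a degree-2 polynomial gives T(n) = -4n² + 6n + 2.
Then T(1) = 4.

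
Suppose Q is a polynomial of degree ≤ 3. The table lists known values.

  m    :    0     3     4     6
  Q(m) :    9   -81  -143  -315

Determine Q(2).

-35

Write Q(m) = am³ + bm² + cm + d; the 4 given values yield a linear system in the 4 coefficients.
Solving, the leading coefficient vanishes, and Q(m) = -8m² - 6m + 9.
Then Q(2) = -35.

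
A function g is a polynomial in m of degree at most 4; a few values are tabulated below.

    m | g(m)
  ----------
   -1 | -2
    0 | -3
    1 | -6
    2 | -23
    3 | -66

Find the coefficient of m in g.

0

First differences: -1, -3, -17, -43. Second differences: -2, -14, -26. Third differences: -12, -12.
Level-3 differences are constant, so g has degree 3.
Fitting a degree-3 polynomial gives g(m) = -2m³ - m² - 3.
The coefficient of m is 0.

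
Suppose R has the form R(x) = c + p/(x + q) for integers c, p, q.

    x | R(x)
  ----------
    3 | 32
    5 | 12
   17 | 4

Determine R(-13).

(R(x) − c)(x + q) = p for each data point; the three points give a linear system in c and q, then p follows.
Solving: c = 2, q = -2, p = 30, so R(x) = 2 + 30/(x − 2).
Then R(-13) = 2 + 30/(-15) = 0.

0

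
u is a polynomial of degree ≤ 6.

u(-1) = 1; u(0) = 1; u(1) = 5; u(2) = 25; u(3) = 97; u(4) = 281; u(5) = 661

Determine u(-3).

85

First differences: 0, 4, 20, 72, 184, 380. Second differences: 4, 16, 52, 112, 196. Third differences: 12, 36, 60, 84. Fourth differences: 24, 24, 24.
Level-4 differences are constant, so u has degree 4.
Fitting a degree-4 polynomial gives u(m) = m^4 + m² + 2m + 1.
Then u(-3) = 85.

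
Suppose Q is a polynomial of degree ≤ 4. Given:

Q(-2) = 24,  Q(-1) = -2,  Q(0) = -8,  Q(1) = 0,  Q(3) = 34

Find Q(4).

Write Q(x) = ax^4 + bx³ + cx² + dx + e; the 5 given values yield a linear system in the 5 coefficients.
Solving, the leading coefficient vanishes, and Q(x) = -x³ + 7x² + 2x - 8.
Then Q(4) = 48.

48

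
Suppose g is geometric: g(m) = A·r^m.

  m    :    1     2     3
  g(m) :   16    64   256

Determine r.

Consecutive ratio: 64/16 = 4, and 256/64 = 4, so r = 4.
Then A·4^1 = 16 gives A = 4, and g(m) = 4·4^m.

4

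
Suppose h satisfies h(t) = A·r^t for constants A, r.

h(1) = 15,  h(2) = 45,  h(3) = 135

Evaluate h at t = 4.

405

Consecutive ratio: 45/15 = 3, and 135/45 = 3, so r = 3.
Then A·3^1 = 15 gives A = 5, and h(t) = 5·3^t.
h(4) = 5·3^4 = 405.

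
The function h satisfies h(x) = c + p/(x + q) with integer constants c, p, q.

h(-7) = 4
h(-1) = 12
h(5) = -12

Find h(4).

-18

(h(x) − c)(x + q) = p for each data point; the three points give a linear system in c and q, then p follows.
Solving: c = 0, q = -2, p = -36, so h(x) = -36/(x − 2).
Then h(4) = 0 − 36/2 = -18.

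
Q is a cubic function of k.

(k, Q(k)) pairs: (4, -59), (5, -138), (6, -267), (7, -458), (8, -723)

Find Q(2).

First differences: -79, -129, -191, -265. Second differences: -50, -62, -74. Third differences: -12, -12.
Level-3 differences are constant, so Q has degree 3.
Fitting a degree-3 polynomial gives Q(k) = -2k³ + 5k² - 2k - 3.
Then Q(2) = -3.

-3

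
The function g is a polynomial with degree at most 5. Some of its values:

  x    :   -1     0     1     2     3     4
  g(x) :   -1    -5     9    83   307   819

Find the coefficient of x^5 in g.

First differences: -4, 14, 74, 224, 512. Second differences: 18, 60, 150, 288. Third differences: 42, 90, 138. Fourth differences: 48, 48.
Level-4 differences are constant, so g has degree 4.
Fitting a degree-4 polynomial gives g(x) = 2x^4 + 3x³ + 7x² + 2x - 5.
The coefficient of x^5 is 0.

0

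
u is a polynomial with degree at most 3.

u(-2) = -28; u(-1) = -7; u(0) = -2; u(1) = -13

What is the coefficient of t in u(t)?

-3

First differences: 21, 5, -11. Second differences: -16, -16.
Level-2 differences are constant, so u has degree 2.
Fitting a degree-2 polynomial gives u(t) = -8t² - 3t - 2.
The coefficient of t is -3.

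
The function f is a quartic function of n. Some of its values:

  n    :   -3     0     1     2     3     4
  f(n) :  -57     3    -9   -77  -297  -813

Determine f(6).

Write f(n) = an^4 + bn³ + cn² + dn + e; the 6 given values yield a linear system in the 5 coefficients.
Solving, f(n) = -2n^4 - 4n³ - 2n² - 4n + 3.
Then f(6) = -3549.

-3549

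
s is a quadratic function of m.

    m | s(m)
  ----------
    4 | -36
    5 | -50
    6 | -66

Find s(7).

Write s(m) = am² + bm + c; the 3 given values yield a linear system in the 3 coefficients.
Solving, s(m) = -m² - 5m.
Then s(7) = -84.

-84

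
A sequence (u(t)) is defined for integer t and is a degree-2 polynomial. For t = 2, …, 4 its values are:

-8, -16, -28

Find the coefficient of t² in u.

Write u(t) = at² + bt + c; the 3 given values yield a linear system in the 3 coefficients.
Solving, u(t) = -2t² + 2t - 4.
The coefficient of t² is -2.

-2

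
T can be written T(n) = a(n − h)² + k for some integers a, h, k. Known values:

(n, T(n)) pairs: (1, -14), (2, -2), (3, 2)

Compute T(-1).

First differences 12, 4; second difference -8 = 2a, so a = -4.
Expanding, the n-coefficient is −2ah = 8h; matching it to the data gives h = 3, and then k = 2.
So T(n) = -4(n − 3)² + 2.
T(-1) = -4·(-4)² + 2 = -62.

-62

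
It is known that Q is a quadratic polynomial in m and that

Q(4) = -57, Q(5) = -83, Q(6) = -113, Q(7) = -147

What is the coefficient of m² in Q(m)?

Write Q(m) = am² + bm + c; the 4 given values yield a linear system in the 3 coefficients.
Solving, Q(m) = -2m² - 8m + 7.
The coefficient of m² is -2.

-2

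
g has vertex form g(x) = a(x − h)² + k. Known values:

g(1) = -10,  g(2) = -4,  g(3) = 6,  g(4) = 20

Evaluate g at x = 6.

First differences 6, 10, 14; second difference 4 = 2a, so a = 2.
Expanding, the x-coefficient is −2ah = -4h; matching it to the data gives h = 0, and then k = -12.
So g(x) = 2(x + 0)² − 12.
g(6) = 2·6² − 12 = 60.

60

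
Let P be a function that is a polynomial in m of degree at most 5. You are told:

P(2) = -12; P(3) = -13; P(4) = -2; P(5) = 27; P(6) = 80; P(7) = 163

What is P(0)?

2

First differences: -1, 11, 29, 53, 83. Second differences: 12, 18, 24, 30. Third differences: 6, 6, 6.
Level-3 differences are constant, so P has degree 3.
Fitting a degree-3 polynomial gives P(m) = m³ - 3m² - 5m + 2.
The constant term is P(0) = 2.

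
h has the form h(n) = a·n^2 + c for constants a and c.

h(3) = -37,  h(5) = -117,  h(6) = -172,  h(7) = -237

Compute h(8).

From h(3) = -37 and h(5) = -117: 9a + c = -37 and 25a + c = -117.
Subtracting: 16a = -80, so a = -5; then c = -37 − (-5)·9 = 8.
So h(n) = -5n² + 8, and h(8) = -312.

-312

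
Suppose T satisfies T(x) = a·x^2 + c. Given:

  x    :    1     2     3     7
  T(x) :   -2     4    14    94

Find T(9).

From T(1) = -2 and T(2) = 4: 1a + c = -2 and 4a + c = 4.
Subtracting: 3a = 6, so a = 2; then c = -2 − 2·1 = -4.
So T(x) = 2x² − 4, and T(9) = 158.

158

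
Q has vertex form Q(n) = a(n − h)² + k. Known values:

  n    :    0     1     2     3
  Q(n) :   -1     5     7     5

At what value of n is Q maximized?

2

First differences 6, 2, -2; second difference -4 = 2a, so a = -2.
Expanding, the n-coefficient is −2ah = 4h; matching it to the data gives h = 2, and then k = 7.
So Q(n) = -2(n − 2)² + 7.
Hence h = 2.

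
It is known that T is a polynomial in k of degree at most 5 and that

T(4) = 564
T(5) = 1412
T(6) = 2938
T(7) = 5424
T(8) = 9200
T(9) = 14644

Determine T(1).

First differences: 848, 1526, 2486, 3776, 5444. Second differences: 678, 960, 1290, 1668. Third differences: 282, 330, 378. Fourth differences: 48, 48.
Level-4 differences are constant, so T has degree 4.
Fitting a degree-4 polynomial gives T(k) = 2k^4 + 3k³ - 8k² - k - 8.
Then T(1) = -12.

-12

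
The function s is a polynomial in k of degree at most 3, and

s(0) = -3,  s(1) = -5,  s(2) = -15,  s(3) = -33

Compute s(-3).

First differences: -2, -10, -18. Second differences: -8, -8.
Level-2 differences are constant, so s has degree 2.
Fitting a degree-2 polynomial gives s(k) = -4k² + 2k - 3.
Then s(-3) = -45.

-45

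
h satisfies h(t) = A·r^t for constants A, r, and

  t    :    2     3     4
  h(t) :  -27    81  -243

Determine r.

-3

Consecutive ratio: 81/(-27) = -3, and -243/81 = -3, so r = -3.
Then A·(-3)^2 = -27 gives A = -3, and h(t) = -3·(-3)^t.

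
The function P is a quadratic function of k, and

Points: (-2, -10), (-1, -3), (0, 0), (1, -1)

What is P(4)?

First differences: 7, 3, -1. Second differences: -4, -4.
Level-2 differences are constant, so P has degree 2.
Fitting a degree-2 polynomial gives P(k) = -2k² + k.
Then P(4) = -28.

-28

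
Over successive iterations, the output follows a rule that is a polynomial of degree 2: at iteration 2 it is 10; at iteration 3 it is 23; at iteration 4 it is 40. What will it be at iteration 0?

Write the value at x as f(x).
Write f(x) = ax² + bx + c; the 3 given values yield a linear system in the 3 coefficients.
Solving, f(x) = 2x² + 3x - 4.
Then f(0) = -4.

-4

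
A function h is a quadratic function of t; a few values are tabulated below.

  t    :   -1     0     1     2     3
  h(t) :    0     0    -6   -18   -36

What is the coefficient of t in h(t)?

First differences: 0, -6, -12, -18. Second differences: -6, -6, -6.
Level-2 differences are constant, so h has degree 2.
Fitting a degree-2 polynomial gives h(t) = -3t² - 3t.
The coefficient of t is -3.

-3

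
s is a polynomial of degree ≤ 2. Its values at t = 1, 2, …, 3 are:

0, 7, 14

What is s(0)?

First differences: 7, 7.
Level-1 differences are constant, so s has degree 1.
Fitting a degree-1 polynomial gives s(t) = 7t - 7.
Then s(0) = -7.

-7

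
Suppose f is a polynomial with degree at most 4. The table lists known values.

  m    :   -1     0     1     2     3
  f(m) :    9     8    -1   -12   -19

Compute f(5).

3

First differences: -1, -9, -11, -7. Second differences: -8, -2, 4. Third differences: 6, 6.
Level-3 differences are constant, so f has degree 3.
Fitting a degree-3 polynomial gives f(m) = m³ - 4m² - 6m + 8.
Then f(5) = 3.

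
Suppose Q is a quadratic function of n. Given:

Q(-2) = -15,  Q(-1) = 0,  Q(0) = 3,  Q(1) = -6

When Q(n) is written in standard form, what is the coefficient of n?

-3

First differences: 15, 3, -9. Second differences: -12, -12.
Level-2 differences are constant, so Q has degree 2.
Fitting a degree-2 polynomial gives Q(n) = -6n² - 3n + 3.
The coefficient of n is -3.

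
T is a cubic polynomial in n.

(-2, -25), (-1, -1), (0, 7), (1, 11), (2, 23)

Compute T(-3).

-77

Write T(n) = an³ + bn² + cn + d; the 5 given values yield a linear system in the 4 coefficients.
Solving, T(n) = 2n³ - 2n² + 4n + 7.
Then T(-3) = -77.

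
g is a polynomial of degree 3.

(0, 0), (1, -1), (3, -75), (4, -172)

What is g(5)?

-325

Write g(k) = ak³ + bk² + ck + d; the 4 given values yield a linear system in the 4 coefficients.
Solving, g(k) = -2k³ - 4k² + 5k.
Then g(5) = -325.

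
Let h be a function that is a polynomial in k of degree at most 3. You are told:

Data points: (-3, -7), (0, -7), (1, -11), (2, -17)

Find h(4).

Write h(k) = ak³ + bk² + ck + d; the 4 given values yield a linear system in the 4 coefficients.
Solving, the leading coefficient vanishes, and h(k) = -k² - 3k - 7.
Then h(4) = -35.

-35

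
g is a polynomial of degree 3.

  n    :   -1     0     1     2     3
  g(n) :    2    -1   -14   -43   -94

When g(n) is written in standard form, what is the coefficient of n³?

First differences: -3, -13, -29, -51. Second differences: -10, -16, -22. Third differences: -6, -6.
Level-3 differences are constant, so g has degree 3.
Fitting a degree-3 polynomial gives g(n) = -n³ - 5n² - 7n - 1.
The coefficient of n³ is -1.

-1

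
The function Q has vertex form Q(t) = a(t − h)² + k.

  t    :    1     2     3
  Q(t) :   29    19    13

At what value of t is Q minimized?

First differences -10, -6; second difference 4 = 2a, so a = 2.
Expanding, the t-coefficient is −2ah = -4h; matching it to the data gives h = 4, and then k = 11.
So Q(t) = 2(t − 4)² + 11.
Hence h = 4.

4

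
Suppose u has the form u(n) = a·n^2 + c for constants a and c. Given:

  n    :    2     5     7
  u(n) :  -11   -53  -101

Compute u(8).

-131

From u(2) = -11 and u(5) = -53: 4a + c = -11 and 25a + c = -53.
Subtracting: 21a = -42, so a = -2; then c = -11 − (-2)·4 = -3.
So u(n) = -2n² − 3, and u(8) = -131.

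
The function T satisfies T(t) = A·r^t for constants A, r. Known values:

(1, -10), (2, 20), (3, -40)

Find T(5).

-160

Consecutive ratio: 20/(-10) = -2, and -40/20 = -2, so r = -2.
Then A·(-2)^1 = -10 gives A = 5, and T(t) = 5·(-2)^t.
T(5) = 5·(-2)^5 = -160.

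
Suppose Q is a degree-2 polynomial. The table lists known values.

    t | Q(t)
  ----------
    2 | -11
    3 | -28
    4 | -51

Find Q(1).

0

Write Q(t) = at² + bt + c; the 3 given values yield a linear system in the 3 coefficients.
Solving, Q(t) = -3t² - 2t + 5.
Then Q(1) = 0.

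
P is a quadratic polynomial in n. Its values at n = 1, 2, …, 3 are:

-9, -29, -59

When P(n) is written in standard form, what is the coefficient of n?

Write P(n) = an² + bn + c; the 3 given values yield a linear system in the 3 coefficients.
Solving, P(n) = -5n² - 5n + 1.
The coefficient of n is -5.

-5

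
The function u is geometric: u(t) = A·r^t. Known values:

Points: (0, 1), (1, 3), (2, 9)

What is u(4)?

81

Consecutive ratio: 3/1 = 3, and 9/3 = 3, so r = 3.
Then A·3^0 = 1 gives A = 1, and u(t) = 1·3^t.
u(4) = 1·3^4 = 81.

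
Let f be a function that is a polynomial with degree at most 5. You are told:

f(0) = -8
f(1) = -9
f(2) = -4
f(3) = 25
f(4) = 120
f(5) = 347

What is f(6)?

First differences: -1, 5, 29, 95, 227. Second differences: 6, 24, 66, 132. Third differences: 18, 42, 66. Fourth differences: 24, 24.
Level-4 differences are constant, so f has degree 4.
Fitting a degree-4 polynomial gives f(m) = m^4 - 3m³ + 5m² - 4m - 8.
Then f(6) = 796.

796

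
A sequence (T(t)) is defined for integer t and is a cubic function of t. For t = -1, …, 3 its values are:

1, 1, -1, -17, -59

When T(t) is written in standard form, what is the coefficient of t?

Write T(t) = at³ + bt² + ct + d; the 5 given values yield a linear system in the 4 coefficients.
Solving, T(t) = -2t³ - t² + t + 1.
The coefficient of t is 1.

1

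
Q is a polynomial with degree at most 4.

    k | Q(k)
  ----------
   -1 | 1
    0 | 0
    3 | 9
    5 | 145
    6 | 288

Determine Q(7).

Write Q(k) = ak^4 + bk³ + ck² + dk + e; the 5 given values yield a linear system in the 5 coefficients.
Solving, the leading coefficient vanishes, and Q(k) = 2k³ - 3k² - 6k.
Then Q(7) = 497.

497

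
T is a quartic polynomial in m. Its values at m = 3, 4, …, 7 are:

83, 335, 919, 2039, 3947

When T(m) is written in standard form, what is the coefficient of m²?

-4

Write T(m) = am^4 + bm³ + cm² + dm + e; the 5 given values yield a linear system in the 5 coefficients.
Solving, T(m) = 2m^4 - 2m³ - 4m² + 4m - 1.
The coefficient of m² is -4.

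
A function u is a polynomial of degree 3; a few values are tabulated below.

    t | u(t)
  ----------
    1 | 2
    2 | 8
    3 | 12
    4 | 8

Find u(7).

Write u(t) = at³ + bt² + ct + d; the 4 given values yield a linear system in the 4 coefficients.
Solving, u(t) = -t³ + 5t² - 2t.
Then u(7) = -112.

-112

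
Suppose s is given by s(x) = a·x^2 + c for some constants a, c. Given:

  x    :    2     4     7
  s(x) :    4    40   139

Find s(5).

67

From s(2) = 4 and s(4) = 40: 4a + c = 4 and 16a + c = 40.
Subtracting: 12a = 36, so a = 3; then c = 4 − 3·4 = -8.
So s(x) = 3x² − 8, and s(5) = 67.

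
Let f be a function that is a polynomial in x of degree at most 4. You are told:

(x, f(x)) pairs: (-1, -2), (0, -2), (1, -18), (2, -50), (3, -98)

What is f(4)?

-162

First differences: 0, -16, -32, -48. Second differences: -16, -16, -16.
Level-2 differences are constant, so f has degree 2.
Fitting a degree-2 polynomial gives f(x) = -8x² - 8x - 2.
Then f(4) = -162.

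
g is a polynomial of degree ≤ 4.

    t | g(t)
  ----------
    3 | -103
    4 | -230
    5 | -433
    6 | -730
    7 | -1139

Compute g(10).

-3218

First differences: -127, -203, -297, -409. Second differences: -76, -94, -112. Third differences: -18, -18.
Level-3 differences are constant, so g has degree 3.
Fitting a degree-3 polynomial gives g(t) = -3t³ - 2t² - 2t + 2.
Then g(10) = -3218.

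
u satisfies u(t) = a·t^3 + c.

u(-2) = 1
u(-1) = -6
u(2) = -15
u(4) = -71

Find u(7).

-350

From u(-2) = 1 and u(-1) = -6: -8a + c = 1 and -1a + c = -6.
Subtracting: 7a = -7, so a = -1; then c = 1 − (-1)·(-8) = -7.
So u(t) = -1t³ − 7, and u(7) = -350.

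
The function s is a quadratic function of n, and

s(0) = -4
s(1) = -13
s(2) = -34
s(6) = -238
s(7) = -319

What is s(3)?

Write s(n) = an² + bn + c; the 5 given values yield a linear system in the 3 coefficients.
Solving, s(n) = -6n² - 3n - 4.
Then s(3) = -67.

-67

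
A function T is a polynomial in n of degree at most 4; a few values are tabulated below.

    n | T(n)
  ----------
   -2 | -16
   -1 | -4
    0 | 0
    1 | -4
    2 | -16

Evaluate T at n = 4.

-64

Write T(n) = an^4 + bn³ + cn² + dn + e; the 5 given values yield a linear system in the 5 coefficients.
Solving, the top 2 coefficients vanish, and T(n) = -4n².
Then T(4) = -64.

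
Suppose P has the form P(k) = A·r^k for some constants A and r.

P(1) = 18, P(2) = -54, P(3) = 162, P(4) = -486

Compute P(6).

Consecutive ratio: -54/18 = -3, and 162/(-54) = -3, so r = -3.
Then A·(-3)^1 = 18 gives A = -6, and P(k) = -6·(-3)^k.
P(6) = -6·(-3)^6 = -4374.

-4374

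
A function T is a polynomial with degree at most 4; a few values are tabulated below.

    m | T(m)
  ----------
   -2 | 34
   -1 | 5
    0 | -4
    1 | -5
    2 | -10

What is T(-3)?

95

First differences: -29, -9, -1, -5. Second differences: 20, 8, -4. Third differences: -12, -12.
Level-3 differences are constant, so T has degree 3.
Fitting a degree-3 polynomial gives T(m) = -2m³ + 4m² - 3m - 4.
Then T(-3) = 95.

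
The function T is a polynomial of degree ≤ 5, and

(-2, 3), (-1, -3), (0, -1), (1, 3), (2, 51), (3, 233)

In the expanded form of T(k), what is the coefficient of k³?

First differences: -6, 2, 4, 48, 182. Second differences: 8, 2, 44, 134. Third differences: -6, 42, 90. Fourth differences: 48, 48.
Level-4 differences are constant, so T has degree 4.
Fitting a degree-4 polynomial gives T(k) = 2k^4 + 3k³ - k² - 1.
The coefficient of k³ is 3.

3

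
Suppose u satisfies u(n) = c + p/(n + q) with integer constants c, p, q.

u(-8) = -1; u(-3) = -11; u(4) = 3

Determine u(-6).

(u(n) − c)(n + q) = p for each data point; the three points give a linear system in c and q, then p follows.
Solving: c = 1, q = 2, p = 12, so u(n) = 1 + 12/(n + 2).
Then u(-6) = 1 + 12/(-4) = -2.

-2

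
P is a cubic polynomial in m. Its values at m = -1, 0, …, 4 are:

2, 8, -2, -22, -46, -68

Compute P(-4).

Write P(m) = am³ + bm² + cm + d; the 6 given values yield a linear system in the 4 coefficients.
Solving, P(m) = m³ - 8m² - 3m + 8.
Then P(-4) = -172.

-172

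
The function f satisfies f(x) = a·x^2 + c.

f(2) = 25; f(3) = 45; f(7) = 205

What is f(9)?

333

From f(2) = 25 and f(3) = 45: 4a + c = 25 and 9a + c = 45.
Subtracting: 5a = 20, so a = 4; then c = 25 − 4·4 = 9.
So f(x) = 4x² + 9, and f(9) = 333.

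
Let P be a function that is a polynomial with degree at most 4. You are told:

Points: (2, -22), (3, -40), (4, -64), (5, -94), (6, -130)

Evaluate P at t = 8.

-220

Write P(t) = at^4 + bt³ + ct² + dt + e; the 5 given values yield a linear system in the 5 coefficients.
Solving, the top 2 coefficients vanish, and P(t) = -3t² - 3t - 4.
Then P(8) = -220.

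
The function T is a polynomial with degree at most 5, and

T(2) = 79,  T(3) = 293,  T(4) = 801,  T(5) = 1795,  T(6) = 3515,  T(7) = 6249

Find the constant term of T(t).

First differences: 214, 508, 994, 1720, 2734. Second differences: 294, 486, 726, 1014. Third differences: 192, 240, 288. Fourth differences: 48, 48.
Level-4 differences are constant, so T has degree 4.
Fitting a degree-4 polynomial gives T(t) = 2t^4 + 4t³ + t² + 3t + 5.
The constant term is T(0) = 5.

5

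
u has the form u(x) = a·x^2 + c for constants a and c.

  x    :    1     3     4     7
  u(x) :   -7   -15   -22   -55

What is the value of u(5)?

From u(1) = -7 and u(3) = -15: 1a + c = -7 and 9a + c = -15.
Subtracting: 8a = -8, so a = -1; then c = -7 − (-1)·1 = -6.
So u(x) = -1x² − 6, and u(5) = -31.

-31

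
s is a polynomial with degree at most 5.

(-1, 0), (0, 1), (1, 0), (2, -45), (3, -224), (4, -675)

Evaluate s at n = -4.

-315

First differences: 1, -1, -45, -179, -451. Second differences: -2, -44, -134, -272. Third differences: -42, -90, -138. Fourth differences: -48, -48.
Level-4 differences are constant, so s has degree 4.
Fitting a degree-4 polynomial gives s(n) = -2n^4 - 3n³ + n² + 3n + 1.
Then s(-4) = -315.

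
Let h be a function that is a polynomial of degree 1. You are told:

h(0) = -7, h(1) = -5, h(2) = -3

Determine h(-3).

-13

Write h(t) = at + b; the 3 given values yield a linear system in the 2 coefficients.
Solving, h(t) = 2t - 7.
Then h(-3) = -13.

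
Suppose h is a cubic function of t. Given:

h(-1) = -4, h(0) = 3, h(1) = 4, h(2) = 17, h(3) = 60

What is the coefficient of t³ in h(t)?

3

Write h(t) = at³ + bt² + ct + d; the 5 given values yield a linear system in the 4 coefficients.
Solving, h(t) = 3t³ - 3t² + t + 3.
The coefficient of t³ is 3.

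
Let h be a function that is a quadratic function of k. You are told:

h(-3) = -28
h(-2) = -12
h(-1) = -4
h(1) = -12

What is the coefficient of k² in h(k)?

-4

Write h(k) = ak² + bk + c; the 4 given values yield a linear system in the 3 coefficients.
Solving, h(k) = -4k² - 4k - 4.
The coefficient of k² is -4.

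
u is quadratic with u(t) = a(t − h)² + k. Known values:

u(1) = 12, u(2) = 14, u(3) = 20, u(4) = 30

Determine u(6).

62

First differences 2, 6, 10; second difference 4 = 2a, so a = 2.
Expanding, the t-coefficient is −2ah = -4h; matching it to the data gives h = 1, and then k = 12.
So u(t) = 2(t − 1)² + 12.
u(6) = 2·5² + 12 = 62.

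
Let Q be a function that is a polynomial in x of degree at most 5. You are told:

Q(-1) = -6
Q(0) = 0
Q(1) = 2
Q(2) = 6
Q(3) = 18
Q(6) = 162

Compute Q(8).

408

Write Q(x) = ax^5 + bx^4 + cx³ + dx² + ex + p; the 6 given values yield a linear system in the 6 coefficients.
Solving, the top 2 coefficients vanish, and Q(x) = x³ - 2x² + 3x.
Then Q(8) = 408.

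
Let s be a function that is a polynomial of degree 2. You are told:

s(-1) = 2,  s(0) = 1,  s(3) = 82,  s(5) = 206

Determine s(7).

Write s(x) = ax² + bx + c; the 4 given values yield a linear system in the 3 coefficients.
Solving, s(x) = 7x² + 6x + 1.
Then s(7) = 386.

386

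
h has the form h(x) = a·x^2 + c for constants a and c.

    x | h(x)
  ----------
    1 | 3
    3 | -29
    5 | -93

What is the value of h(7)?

From h(1) = 3 and h(3) = -29: 1a + c = 3 and 9a + c = -29.
Subtracting: 8a = -32, so a = -4; then c = 3 − (-4)·1 = 7.
So h(x) = -4x² + 7, and h(7) = -189.

-189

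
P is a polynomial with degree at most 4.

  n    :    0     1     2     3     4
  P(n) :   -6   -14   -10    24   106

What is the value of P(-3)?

Write P(n) = an^4 + bn³ + cn² + dn + e; the 5 given values yield a linear system in the 5 coefficients.
Solving, the leading coefficient vanishes, and P(n) = 3n³ - 3n² - 8n - 6.
Then P(-3) = -90.

-90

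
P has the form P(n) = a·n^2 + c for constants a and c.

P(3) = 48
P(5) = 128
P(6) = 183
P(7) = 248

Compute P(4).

From P(3) = 48 and P(5) = 128: 9a + c = 48 and 25a + c = 128.
Subtracting: 16a = 80, so a = 5; then c = 48 − 5·9 = 3.
So P(n) = 5n² + 3, and P(4) = 83.

83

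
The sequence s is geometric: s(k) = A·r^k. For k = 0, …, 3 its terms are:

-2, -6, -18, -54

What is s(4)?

-162

Consecutive ratio: -6/(-2) = 3, and -18/(-6) = 3, so r = 3.
Then A·3^0 = -2 gives A = -2, and s(k) = -2·3^k.
s(4) = -2·3^4 = -162.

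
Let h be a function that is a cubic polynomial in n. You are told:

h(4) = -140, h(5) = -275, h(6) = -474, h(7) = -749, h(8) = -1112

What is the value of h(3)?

Write h(n) = an³ + bn² + cn + d; the 5 given values yield a linear system in the 4 coefficients.
Solving, h(n) = -2n³ - 2n² + 5n.
Then h(3) = -57.

-57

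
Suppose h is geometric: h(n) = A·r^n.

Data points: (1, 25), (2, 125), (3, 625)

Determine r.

Consecutive ratio: 125/25 = 5, and 625/125 = 5, so r = 5.
Then A·5^1 = 25 gives A = 5, and h(n) = 5·5^n.

5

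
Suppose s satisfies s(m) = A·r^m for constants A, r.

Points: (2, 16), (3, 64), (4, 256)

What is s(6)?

Consecutive ratio: 64/16 = 4, and 256/64 = 4, so r = 4.
Then A·4^2 = 16 gives A = 1, and s(m) = 1·4^m.
s(6) = 1·4^6 = 4096.

4096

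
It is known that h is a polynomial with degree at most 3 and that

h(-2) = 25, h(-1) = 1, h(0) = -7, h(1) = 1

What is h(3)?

First differences: -24, -8, 8. Second differences: 16, 16.
Level-2 differences are constant, so h has degree 2.
Fitting a degree-2 polynomial gives h(x) = 8x² - 7.
Then h(3) = 65.

65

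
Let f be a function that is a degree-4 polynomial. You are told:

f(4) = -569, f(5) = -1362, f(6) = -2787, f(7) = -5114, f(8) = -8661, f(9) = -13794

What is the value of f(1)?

-2

First differences: -793, -1425, -2327, -3547, -5133. Second differences: -632, -902, -1220, -1586. Third differences: -270, -318, -366. Fourth differences: -48, -48.
Level-4 differences are constant, so f has degree 4.
Fitting a degree-4 polynomial gives f(n) = -2n^4 - n³ + n² - 3n + 3.
Then f(1) = -2.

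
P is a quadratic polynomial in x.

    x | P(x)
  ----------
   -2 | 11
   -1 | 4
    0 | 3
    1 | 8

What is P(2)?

19

Write P(x) = ax² + bx + c; the 4 given values yield a linear system in the 3 coefficients.
Solving, P(x) = 3x² + 2x + 3.
Then P(2) = 19.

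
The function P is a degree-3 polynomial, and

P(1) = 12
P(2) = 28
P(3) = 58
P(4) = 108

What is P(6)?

Write P(m) = am³ + bm² + cm + d; the 4 given values yield a linear system in the 4 coefficients.
Solving, P(m) = m³ + m² + 6m + 4.
Then P(6) = 292.

292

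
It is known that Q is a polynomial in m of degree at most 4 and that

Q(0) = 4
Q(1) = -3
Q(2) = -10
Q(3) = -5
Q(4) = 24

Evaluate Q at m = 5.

89

Write Q(m) = am^4 + bm³ + cm² + dm + e; the 5 given values yield a linear system in the 5 coefficients.
Solving, the leading coefficient vanishes, and Q(m) = 2m³ - 6m² - 3m + 4.
Then Q(5) = 89.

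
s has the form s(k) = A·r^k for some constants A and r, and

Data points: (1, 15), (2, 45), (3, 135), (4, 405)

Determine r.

3

Consecutive ratio: 45/15 = 3, and 135/45 = 3, so r = 3.
Then A·3^1 = 15 gives A = 5, and s(k) = 5·3^k.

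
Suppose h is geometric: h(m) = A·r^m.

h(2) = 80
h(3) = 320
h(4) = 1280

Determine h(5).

5120

Consecutive ratio: 320/80 = 4, and 1280/320 = 4, so r = 4.
Then A·4^2 = 80 gives A = 5, and h(m) = 5·4^m.
h(5) = 5·4^5 = 5120.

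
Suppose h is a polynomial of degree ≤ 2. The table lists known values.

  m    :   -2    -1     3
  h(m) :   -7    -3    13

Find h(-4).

-15

Write h(m) = am² + bm + c; the 3 given values yield a linear system in the 3 coefficients.
Solving, the leading coefficient vanishes, and h(m) = 4m + 1.
Then h(-4) = -15.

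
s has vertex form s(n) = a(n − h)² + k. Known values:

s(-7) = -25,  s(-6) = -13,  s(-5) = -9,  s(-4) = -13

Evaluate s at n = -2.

-45

First differences 12, 4, -4; second difference -8 = 2a, so a = -4.
Expanding, the n-coefficient is −2ah = 8h; matching it to the data gives h = -5, and then k = -9.
So s(n) = -4(n + 5)² − 9.
s(-2) = -4·3² − 9 = -45.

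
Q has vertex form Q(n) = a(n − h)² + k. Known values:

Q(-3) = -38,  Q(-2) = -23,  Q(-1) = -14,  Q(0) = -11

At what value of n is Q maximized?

0

First differences 15, 9, 3; second difference -6 = 2a, so a = -3.
Expanding, the n-coefficient is −2ah = 6h; matching it to the data gives h = 0, and then k = -11.
So Q(n) = -3(n + 0)² − 11.
Hence h = 0.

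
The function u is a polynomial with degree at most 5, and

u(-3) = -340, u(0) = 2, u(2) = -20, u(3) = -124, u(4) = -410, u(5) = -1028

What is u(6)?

-2176

Write u(t) = at^5 + bt^4 + ct³ + dt² + et + p; the 6 given values yield a linear system in the 6 coefficients.
Solving, the leading coefficient vanishes, and u(t) = -2t^4 + 3t³ - 8t² + 9t + 2.
Then u(6) = -2176.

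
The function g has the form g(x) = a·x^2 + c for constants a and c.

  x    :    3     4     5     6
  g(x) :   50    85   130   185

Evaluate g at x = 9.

From g(3) = 50 and g(4) = 85: 9a + c = 50 and 16a + c = 85.
Subtracting: 7a = 35, so a = 5; then c = 50 − 5·9 = 5.
So g(x) = 5x² + 5, and g(9) = 410.

410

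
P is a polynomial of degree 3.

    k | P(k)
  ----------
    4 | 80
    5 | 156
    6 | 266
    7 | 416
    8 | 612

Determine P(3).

First differences: 76, 110, 150, 196. Second differences: 34, 40, 46. Third differences: 6, 6.
Level-3 differences are constant, so P has degree 3.
Fitting a degree-3 polynomial gives P(k) = k³ + 2k² - 3k - 4.
Then P(3) = 32.

32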